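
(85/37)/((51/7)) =35/111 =0.32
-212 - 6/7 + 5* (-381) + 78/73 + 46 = -1058173/511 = -2070.79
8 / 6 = 4 / 3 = 1.33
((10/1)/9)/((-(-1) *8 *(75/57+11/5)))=475/12024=0.04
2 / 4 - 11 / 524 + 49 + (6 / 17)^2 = 7511767 / 151436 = 49.60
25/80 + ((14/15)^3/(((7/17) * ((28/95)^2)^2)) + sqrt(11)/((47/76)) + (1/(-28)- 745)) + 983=76 * sqrt(11)/47 + 21164971/42336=505.29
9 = 9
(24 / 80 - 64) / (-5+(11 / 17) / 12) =64974 / 5045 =12.88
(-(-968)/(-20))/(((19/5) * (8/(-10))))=15.92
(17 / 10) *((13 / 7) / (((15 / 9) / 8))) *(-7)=-2652 / 25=-106.08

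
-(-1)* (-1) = -1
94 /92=47 /46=1.02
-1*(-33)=33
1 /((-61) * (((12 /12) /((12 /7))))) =-12 /427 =-0.03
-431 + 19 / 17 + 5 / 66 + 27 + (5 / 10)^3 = -1807235 / 4488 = -402.68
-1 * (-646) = 646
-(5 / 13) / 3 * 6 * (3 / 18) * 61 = -305 / 39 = -7.82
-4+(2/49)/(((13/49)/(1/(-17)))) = -886/221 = -4.01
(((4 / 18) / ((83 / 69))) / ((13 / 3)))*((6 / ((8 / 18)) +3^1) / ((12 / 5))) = 1265 / 4316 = 0.29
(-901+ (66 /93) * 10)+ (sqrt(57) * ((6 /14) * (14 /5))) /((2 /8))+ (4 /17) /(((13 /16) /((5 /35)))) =-42866933 /47957+ 24 * sqrt(57) /5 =-857.62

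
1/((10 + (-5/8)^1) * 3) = 8/225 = 0.04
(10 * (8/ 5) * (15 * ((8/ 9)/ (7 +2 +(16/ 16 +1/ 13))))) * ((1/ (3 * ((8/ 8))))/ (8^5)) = 65/ 301824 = 0.00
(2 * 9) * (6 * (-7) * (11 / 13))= -8316 / 13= -639.69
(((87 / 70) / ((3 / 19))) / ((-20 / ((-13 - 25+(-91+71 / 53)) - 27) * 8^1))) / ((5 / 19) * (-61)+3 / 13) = -0.48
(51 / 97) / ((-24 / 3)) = -51 / 776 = -0.07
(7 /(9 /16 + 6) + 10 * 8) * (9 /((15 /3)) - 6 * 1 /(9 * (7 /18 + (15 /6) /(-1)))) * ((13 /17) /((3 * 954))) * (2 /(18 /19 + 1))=1059136 /22502475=0.05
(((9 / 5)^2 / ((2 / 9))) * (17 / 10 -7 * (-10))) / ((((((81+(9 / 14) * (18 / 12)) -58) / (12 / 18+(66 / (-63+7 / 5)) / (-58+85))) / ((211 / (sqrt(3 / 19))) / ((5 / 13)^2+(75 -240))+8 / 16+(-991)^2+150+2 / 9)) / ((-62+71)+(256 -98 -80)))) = 784141556021199 / 335500 -4744587099213 * sqrt(57) / 4673515000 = 2337224991.15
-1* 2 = -2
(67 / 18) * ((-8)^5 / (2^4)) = -7623.11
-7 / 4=-1.75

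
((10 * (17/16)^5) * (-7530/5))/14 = -1456.60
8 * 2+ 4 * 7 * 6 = 184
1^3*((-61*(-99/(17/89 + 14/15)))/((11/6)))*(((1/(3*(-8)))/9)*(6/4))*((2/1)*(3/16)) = -732915/96064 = -7.63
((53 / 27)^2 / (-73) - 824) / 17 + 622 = 573.53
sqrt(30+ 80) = sqrt(110) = 10.49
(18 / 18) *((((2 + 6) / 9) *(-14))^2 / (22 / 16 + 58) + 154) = 156.61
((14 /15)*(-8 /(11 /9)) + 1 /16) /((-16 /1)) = 5321 /14080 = 0.38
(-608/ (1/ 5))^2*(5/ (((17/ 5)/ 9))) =2079360000/ 17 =122315294.12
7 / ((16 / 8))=3.50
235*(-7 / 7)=-235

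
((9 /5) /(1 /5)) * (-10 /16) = -45 /8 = -5.62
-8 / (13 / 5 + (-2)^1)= -40 / 3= -13.33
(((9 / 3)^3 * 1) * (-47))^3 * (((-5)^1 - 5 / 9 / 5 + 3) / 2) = 4314157119 / 2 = 2157078559.50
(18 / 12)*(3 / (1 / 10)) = 45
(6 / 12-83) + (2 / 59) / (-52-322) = -1820447 / 22066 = -82.50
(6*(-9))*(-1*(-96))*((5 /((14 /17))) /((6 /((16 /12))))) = -48960 /7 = -6994.29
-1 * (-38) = 38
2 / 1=2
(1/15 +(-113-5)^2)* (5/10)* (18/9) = 208861/15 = 13924.07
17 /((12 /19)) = 323 /12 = 26.92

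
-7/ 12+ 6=65/ 12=5.42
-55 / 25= -11 / 5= -2.20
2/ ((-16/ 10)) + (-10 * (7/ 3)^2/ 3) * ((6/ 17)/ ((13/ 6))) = -11155/ 2652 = -4.21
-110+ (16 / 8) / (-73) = -8032 / 73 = -110.03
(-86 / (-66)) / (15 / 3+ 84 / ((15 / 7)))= 215 / 7293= 0.03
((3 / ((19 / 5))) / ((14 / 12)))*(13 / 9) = 130 / 133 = 0.98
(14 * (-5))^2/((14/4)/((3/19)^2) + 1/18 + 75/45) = 44100/1279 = 34.48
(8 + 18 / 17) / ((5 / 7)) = 1078 / 85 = 12.68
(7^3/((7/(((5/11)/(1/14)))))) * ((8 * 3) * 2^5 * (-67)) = -176494080/11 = -16044916.36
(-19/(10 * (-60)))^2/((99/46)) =8303/17820000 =0.00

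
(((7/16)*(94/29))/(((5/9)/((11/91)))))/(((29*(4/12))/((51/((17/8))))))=41877/54665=0.77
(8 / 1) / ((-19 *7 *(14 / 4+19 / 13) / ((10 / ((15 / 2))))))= -832 / 51471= -0.02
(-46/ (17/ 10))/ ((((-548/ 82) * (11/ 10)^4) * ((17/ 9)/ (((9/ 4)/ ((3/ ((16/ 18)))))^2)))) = 377200000/ 579681113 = 0.65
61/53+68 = 3665/53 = 69.15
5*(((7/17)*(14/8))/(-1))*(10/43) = -1225/1462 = -0.84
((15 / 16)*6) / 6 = 15 / 16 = 0.94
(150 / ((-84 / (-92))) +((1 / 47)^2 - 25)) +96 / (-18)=6213938 / 46389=133.95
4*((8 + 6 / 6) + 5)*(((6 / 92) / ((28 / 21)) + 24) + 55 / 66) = 96145 / 69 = 1393.41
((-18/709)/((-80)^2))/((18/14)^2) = -49/20419200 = -0.00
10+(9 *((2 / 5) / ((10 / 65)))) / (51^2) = 14463 / 1445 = 10.01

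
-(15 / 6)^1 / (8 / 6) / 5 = -3 / 8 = -0.38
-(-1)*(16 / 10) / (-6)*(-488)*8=15616 / 15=1041.07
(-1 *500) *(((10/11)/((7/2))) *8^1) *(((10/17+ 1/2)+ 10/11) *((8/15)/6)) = -2656000/14399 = -184.46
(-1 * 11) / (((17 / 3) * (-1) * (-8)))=-0.24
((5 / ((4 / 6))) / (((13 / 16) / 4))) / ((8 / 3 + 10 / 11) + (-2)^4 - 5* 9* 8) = -0.11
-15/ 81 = -5/ 27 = -0.19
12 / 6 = 2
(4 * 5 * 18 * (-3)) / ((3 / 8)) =-2880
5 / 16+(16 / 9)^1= 301 / 144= 2.09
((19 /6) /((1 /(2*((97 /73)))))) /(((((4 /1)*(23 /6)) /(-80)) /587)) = -43273640 /1679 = -25773.46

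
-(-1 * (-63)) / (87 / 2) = -42 / 29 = -1.45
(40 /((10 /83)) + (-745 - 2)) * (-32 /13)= 13280 /13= 1021.54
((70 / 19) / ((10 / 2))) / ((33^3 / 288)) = 448 / 75867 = 0.01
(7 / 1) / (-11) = -7 / 11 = -0.64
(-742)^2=550564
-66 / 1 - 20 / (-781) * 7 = -51406 / 781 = -65.82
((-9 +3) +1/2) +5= -1/2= -0.50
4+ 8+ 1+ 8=21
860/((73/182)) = 156520/73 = 2144.11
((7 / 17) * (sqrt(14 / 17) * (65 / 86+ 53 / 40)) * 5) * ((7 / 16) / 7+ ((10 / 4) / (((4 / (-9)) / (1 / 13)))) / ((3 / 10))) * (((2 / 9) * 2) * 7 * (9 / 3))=-16777159 * sqrt(238) / 5169632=-50.07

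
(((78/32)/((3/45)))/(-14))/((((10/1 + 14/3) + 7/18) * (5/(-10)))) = 5265/15176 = 0.35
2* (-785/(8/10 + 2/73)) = -286525/151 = -1897.52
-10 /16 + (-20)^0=0.38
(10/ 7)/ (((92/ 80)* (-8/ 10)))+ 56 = 8766/ 161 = 54.45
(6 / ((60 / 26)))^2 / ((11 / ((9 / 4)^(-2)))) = 2704 / 22275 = 0.12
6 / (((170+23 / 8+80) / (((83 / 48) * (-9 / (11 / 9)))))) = -6723 / 22253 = -0.30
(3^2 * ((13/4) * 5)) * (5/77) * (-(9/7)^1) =-26325/2156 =-12.21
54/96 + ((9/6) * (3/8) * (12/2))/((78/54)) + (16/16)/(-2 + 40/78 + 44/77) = 46983/26000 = 1.81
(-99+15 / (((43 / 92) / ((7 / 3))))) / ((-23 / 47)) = 48739 / 989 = 49.28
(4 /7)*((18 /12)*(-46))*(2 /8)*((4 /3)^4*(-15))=29440 /63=467.30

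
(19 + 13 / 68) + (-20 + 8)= 489 / 68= 7.19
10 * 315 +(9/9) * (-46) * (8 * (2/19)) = 59114/19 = 3111.26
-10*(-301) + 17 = 3027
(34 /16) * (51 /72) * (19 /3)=5491 /576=9.53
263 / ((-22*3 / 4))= -526 / 33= -15.94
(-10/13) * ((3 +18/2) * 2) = -240/13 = -18.46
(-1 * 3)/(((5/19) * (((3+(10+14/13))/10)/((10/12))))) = -6.75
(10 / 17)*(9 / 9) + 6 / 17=16 / 17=0.94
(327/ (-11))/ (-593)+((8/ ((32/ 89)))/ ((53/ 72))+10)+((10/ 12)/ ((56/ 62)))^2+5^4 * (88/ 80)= 7109638709183/ 9757573056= 728.63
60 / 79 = 0.76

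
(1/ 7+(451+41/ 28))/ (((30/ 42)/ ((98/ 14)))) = 88711/ 20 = 4435.55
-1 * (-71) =71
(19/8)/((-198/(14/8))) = -133/6336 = -0.02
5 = 5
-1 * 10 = -10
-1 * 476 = -476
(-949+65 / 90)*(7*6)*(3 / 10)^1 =-119483 / 10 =-11948.30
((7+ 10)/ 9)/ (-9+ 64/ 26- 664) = -221/ 78453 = -0.00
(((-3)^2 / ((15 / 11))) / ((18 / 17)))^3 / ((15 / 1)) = 6539203 / 405000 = 16.15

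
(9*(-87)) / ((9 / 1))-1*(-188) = 101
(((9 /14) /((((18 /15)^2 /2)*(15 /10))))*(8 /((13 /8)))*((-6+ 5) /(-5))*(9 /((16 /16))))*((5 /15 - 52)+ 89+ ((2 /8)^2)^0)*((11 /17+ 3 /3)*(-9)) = -662400 /221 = -2997.29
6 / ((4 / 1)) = 3 / 2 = 1.50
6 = 6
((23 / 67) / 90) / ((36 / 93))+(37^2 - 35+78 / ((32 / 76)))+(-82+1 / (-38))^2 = 8247.58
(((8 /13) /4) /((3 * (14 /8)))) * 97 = 776 /273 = 2.84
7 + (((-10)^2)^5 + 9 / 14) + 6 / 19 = 2660000002117 / 266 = 10000000007.96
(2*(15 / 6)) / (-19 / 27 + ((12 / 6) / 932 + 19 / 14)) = 44037 / 5774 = 7.63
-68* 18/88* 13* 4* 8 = -63648/11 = -5786.18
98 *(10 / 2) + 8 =498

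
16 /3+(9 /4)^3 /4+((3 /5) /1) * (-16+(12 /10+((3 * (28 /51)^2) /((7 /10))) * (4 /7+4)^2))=601994917 /38841600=15.50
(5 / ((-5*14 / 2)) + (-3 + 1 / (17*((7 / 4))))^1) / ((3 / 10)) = -3700 / 357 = -10.36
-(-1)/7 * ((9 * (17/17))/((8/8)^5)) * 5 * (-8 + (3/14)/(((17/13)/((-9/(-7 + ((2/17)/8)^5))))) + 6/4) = -8065226077389/199479685510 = -40.43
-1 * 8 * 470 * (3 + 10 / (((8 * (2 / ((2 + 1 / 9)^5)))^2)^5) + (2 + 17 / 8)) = -10179774411950147811161432007254968414975571748044196315614257294895 / 17708236773100405176824242687348444091019594858159163834368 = -574860983.75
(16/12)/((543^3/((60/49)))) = 80/7845047343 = 0.00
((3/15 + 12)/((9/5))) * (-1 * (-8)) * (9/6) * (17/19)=4148/57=72.77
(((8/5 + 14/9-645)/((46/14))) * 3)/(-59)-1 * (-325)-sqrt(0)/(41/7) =6817556/20355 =334.93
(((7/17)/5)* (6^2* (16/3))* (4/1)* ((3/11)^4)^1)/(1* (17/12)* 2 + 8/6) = 2612736/31112125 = 0.08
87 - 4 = 83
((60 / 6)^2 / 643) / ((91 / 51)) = 5100 / 58513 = 0.09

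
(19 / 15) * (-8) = -10.13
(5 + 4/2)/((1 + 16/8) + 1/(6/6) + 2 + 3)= 0.78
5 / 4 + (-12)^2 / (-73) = -211 / 292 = -0.72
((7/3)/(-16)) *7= -49/48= -1.02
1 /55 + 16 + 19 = 1926 /55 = 35.02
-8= -8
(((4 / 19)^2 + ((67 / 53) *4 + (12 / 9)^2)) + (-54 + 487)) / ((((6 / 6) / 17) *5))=1287678481 / 860985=1495.59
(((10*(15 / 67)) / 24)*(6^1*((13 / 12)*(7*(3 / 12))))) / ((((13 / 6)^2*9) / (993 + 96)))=190575 / 6968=27.35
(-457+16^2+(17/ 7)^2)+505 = 15185/ 49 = 309.90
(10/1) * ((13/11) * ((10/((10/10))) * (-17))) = -22100/11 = -2009.09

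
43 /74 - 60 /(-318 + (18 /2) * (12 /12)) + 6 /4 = 8671 /3811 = 2.28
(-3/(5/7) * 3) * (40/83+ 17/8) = -109053/3320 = -32.85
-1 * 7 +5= -2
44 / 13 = 3.38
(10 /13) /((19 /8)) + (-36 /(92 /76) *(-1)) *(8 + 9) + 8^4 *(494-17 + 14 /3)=33632870188 /17043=1973412.56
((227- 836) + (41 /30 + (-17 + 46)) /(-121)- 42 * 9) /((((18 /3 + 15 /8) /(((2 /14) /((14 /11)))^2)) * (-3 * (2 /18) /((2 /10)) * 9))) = 3583721 /34034175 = 0.11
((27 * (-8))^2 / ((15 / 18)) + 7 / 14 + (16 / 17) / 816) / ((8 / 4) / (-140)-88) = -3397893583 / 5341587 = -636.12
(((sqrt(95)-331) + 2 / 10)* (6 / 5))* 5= -9924 / 5 + 6* sqrt(95)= -1926.32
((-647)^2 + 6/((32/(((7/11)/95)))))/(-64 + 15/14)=-48993997507/7365160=-6652.13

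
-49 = -49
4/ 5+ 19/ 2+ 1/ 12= 623/ 60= 10.38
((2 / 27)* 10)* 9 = 20 / 3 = 6.67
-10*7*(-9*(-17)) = -10710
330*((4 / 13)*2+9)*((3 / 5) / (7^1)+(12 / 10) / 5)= 94050 / 91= 1033.52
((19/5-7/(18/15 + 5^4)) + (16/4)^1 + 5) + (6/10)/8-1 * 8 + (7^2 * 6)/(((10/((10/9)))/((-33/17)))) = -24930651/425816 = -58.55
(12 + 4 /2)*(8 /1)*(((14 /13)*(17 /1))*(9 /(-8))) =-29988 /13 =-2306.77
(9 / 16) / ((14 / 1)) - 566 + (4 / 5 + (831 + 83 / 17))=5154557 / 19040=270.72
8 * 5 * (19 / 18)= 42.22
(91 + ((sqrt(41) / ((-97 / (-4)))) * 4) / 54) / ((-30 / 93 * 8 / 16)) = -2821 / 5 - 248 * sqrt(41) / 13095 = -564.32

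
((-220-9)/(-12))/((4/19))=90.65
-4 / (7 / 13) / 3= -52 / 21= -2.48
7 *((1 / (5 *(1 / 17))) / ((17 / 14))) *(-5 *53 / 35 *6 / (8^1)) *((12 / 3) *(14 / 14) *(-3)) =6678 / 5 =1335.60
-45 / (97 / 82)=-3690 / 97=-38.04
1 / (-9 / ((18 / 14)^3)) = -81 / 343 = -0.24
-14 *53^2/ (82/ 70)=-1376410/ 41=-33570.98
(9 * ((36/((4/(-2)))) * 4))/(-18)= 36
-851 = -851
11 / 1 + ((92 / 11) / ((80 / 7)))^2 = 558321 / 48400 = 11.54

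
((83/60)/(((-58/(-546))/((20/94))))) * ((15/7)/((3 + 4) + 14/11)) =13695/19082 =0.72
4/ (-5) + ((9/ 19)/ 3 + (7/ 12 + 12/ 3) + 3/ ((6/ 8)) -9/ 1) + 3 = 2213/ 1140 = 1.94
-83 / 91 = -0.91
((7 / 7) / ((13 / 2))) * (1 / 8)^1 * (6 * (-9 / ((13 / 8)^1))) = -108 / 169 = -0.64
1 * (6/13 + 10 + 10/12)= 881/78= 11.29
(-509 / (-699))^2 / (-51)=-259081 / 24918651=-0.01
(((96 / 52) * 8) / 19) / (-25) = -192 / 6175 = -0.03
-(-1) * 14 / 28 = 1 / 2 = 0.50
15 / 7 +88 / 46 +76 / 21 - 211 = -203.33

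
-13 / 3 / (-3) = 1.44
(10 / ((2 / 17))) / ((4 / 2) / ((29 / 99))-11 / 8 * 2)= 9860 / 473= 20.85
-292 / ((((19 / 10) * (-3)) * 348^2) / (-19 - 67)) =-15695 / 431433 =-0.04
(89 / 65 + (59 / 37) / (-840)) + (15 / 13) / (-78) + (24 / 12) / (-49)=48228967 / 36767640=1.31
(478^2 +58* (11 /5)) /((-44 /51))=-29147979 /110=-264981.63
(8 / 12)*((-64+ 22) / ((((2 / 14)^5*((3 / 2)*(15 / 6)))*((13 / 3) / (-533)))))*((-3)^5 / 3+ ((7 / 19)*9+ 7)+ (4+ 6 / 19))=-97321135184 / 95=-1024433001.94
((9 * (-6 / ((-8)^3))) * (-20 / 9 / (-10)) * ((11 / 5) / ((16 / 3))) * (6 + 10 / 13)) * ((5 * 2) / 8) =1089 / 13312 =0.08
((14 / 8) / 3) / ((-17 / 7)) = -49 / 204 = -0.24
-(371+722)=-1093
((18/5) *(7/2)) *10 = 126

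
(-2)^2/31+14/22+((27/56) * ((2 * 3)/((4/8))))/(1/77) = 304353/682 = 446.27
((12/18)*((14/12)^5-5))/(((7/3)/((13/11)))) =-286949/299376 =-0.96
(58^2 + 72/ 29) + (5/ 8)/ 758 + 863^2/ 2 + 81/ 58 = 66078310561/ 175856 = 375752.38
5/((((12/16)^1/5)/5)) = 500/3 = 166.67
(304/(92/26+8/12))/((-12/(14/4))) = -1729/82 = -21.09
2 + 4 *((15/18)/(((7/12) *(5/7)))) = 10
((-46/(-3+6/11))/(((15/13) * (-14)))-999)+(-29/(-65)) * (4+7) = -36680029/36855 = -995.25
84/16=21/4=5.25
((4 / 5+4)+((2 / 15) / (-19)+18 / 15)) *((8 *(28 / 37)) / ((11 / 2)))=6.60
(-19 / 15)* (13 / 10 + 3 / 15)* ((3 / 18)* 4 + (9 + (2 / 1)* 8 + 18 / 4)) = -3439 / 60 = -57.32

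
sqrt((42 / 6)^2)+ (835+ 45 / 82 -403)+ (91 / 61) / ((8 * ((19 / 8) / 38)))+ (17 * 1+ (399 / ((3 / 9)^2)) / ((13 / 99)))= 1808137571 / 65026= 27806.38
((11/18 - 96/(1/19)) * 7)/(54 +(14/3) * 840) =-229747/71532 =-3.21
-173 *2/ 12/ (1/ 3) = -173/ 2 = -86.50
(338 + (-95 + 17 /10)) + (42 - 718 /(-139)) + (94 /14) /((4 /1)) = 293.54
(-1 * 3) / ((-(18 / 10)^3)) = 125 / 243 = 0.51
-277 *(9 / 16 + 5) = -24653 / 16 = -1540.81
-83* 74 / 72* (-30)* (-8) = -61420 / 3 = -20473.33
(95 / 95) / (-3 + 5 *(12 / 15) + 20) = 1 / 21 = 0.05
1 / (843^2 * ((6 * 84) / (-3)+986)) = 1 / 581310882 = 0.00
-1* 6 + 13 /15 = -77 /15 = -5.13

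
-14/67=-0.21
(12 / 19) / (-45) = -4 / 285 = -0.01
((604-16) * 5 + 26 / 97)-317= 254457 / 97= 2623.27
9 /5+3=24 /5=4.80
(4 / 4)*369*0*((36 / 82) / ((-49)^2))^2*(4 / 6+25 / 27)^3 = 0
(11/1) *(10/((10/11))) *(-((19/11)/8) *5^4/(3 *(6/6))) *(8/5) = -26125/3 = -8708.33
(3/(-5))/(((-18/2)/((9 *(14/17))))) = 42/85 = 0.49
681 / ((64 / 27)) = 18387 / 64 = 287.30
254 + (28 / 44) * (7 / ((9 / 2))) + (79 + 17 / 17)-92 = 24056 / 99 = 242.99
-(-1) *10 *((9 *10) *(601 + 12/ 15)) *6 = 3249720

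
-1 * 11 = -11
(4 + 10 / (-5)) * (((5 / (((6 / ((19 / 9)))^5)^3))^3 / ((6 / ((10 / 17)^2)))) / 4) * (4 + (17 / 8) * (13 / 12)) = 0.00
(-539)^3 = -156590819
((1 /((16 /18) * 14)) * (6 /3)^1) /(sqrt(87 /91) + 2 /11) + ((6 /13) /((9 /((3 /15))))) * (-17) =-1633133 /7927140 + 1089 * sqrt(7917) /569128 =-0.04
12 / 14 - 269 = -1877 / 7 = -268.14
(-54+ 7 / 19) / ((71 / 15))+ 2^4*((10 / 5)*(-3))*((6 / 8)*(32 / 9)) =-360629 / 1349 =-267.33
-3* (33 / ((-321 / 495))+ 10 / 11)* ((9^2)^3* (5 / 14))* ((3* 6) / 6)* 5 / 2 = 7033953785625 / 32956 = 213434694.31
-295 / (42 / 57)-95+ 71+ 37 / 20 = -59151 / 140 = -422.51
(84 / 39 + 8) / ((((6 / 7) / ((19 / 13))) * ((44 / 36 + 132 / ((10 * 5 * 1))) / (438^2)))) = 11481863400 / 13351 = 860000.25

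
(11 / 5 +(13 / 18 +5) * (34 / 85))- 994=-44528 / 45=-989.51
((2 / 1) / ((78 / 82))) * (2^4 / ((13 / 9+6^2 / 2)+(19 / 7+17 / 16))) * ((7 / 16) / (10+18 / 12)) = 385728 / 6998693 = 0.06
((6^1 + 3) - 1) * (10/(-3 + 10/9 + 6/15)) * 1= -3600/67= -53.73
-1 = -1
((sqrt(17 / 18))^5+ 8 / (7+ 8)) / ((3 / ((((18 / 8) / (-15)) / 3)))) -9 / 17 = -2059 / 3825 -289 * sqrt(34) / 116640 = -0.55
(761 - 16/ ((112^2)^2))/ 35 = 1496810291/ 68841472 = 21.74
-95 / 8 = -11.88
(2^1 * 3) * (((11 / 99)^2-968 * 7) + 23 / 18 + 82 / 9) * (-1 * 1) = 1096027 / 27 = 40593.59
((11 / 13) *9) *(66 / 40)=3267 / 260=12.57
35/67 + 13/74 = 3461/4958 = 0.70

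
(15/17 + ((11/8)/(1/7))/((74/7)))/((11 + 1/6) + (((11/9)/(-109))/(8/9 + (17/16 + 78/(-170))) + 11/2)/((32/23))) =431152857636/3634827700907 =0.12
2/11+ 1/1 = 13/11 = 1.18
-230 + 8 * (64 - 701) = -5326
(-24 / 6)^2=16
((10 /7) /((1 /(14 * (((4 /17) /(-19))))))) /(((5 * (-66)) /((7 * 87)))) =1624 /3553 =0.46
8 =8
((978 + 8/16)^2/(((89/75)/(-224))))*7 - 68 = -112597566652/89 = -1265141198.34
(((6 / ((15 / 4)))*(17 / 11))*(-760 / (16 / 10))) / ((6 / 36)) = -77520 / 11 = -7047.27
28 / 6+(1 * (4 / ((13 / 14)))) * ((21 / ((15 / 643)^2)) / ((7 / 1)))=23157694 / 975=23751.48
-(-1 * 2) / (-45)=-2 / 45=-0.04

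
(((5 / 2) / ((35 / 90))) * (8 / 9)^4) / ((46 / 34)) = 348160 / 117369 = 2.97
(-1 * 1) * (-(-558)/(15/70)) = -2604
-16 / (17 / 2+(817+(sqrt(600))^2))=-32 / 2851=-0.01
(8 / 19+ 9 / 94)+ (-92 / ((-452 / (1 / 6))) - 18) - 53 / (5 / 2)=-58500902 / 1513635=-38.65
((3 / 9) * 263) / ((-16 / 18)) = -789 / 8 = -98.62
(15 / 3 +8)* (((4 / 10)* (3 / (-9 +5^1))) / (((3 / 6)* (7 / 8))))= -312 / 35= -8.91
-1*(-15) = 15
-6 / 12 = -1 / 2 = -0.50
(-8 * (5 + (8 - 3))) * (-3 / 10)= 24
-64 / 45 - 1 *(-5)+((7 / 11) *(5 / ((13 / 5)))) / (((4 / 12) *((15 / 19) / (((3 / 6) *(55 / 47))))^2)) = 28917623 / 5169060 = 5.59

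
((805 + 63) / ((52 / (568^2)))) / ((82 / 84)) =2940395136 / 533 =5516688.81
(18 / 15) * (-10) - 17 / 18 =-233 / 18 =-12.94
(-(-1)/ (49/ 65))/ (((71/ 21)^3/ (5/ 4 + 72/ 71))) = 7899255/ 101646724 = 0.08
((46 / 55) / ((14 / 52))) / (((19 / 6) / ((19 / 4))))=1794 / 385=4.66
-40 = -40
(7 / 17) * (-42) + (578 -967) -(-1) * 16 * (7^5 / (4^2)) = 16400.71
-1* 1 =-1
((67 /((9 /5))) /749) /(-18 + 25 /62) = -20770 /7354431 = -0.00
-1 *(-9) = 9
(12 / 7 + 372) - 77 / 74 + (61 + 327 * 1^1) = 394029 / 518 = 760.67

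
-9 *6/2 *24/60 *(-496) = 26784/5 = 5356.80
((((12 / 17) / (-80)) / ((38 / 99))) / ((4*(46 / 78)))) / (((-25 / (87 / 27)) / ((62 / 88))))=0.00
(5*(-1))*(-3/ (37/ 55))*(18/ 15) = 990/ 37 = 26.76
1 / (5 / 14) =14 / 5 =2.80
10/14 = 5/7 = 0.71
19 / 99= 0.19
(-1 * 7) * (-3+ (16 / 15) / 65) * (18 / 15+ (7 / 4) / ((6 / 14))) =6455071 / 58500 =110.34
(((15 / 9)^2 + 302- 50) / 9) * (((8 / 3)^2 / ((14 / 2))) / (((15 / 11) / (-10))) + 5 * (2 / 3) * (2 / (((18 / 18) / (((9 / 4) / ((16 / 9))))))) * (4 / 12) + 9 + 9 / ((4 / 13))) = 233071985 / 244944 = 951.53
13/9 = 1.44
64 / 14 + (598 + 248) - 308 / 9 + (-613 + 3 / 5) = 203.95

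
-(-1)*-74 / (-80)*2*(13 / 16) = 481 / 320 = 1.50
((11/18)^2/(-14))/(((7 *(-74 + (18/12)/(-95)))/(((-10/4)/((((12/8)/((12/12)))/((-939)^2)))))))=-5630768275/74421396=-75.66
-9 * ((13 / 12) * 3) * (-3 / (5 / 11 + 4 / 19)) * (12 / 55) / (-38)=-1053 / 1390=-0.76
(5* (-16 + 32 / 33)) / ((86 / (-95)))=83.02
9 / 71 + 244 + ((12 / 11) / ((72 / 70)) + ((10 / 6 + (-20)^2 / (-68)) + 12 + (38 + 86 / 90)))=174416306 / 597465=291.93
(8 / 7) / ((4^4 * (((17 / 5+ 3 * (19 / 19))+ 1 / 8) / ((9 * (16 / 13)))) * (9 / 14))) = 0.01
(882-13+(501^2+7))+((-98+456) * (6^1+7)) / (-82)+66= 10327336 / 41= 251886.24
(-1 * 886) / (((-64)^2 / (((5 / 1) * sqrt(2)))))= -2215 * sqrt(2) / 2048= -1.53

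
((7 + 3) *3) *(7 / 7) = 30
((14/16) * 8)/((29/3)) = 21/29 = 0.72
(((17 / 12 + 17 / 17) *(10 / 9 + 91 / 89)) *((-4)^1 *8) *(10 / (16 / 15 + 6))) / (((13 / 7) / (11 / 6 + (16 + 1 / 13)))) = -48465701900 / 21523671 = -2251.74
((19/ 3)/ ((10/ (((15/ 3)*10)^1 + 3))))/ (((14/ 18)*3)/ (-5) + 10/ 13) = 13091/ 118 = 110.94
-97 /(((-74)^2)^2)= -97 /29986576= -0.00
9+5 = 14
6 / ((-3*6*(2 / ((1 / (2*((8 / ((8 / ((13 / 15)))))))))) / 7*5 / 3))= -21 / 52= -0.40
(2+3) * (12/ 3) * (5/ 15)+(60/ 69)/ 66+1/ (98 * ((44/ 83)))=60399/ 9016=6.70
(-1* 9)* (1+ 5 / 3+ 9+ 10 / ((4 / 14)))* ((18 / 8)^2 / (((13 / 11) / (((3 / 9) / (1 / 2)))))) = -31185 / 26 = -1199.42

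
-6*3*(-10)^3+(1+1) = 18002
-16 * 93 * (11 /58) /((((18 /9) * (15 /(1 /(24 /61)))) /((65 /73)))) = -270413 /12702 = -21.29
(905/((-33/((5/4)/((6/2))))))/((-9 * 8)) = 4525/28512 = 0.16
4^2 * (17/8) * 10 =340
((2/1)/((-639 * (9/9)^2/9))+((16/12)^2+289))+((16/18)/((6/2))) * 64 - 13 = 568798/1917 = 296.71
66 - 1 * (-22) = 88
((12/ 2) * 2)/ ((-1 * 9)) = -4/ 3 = -1.33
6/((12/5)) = 5/2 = 2.50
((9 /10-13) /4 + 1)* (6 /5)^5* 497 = -39129804 /15625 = -2504.31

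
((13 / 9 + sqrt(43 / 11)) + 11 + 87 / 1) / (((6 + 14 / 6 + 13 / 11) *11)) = 0.97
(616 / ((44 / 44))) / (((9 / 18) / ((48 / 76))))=14784 / 19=778.11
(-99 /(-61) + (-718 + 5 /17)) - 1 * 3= -745689 /1037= -719.08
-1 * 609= -609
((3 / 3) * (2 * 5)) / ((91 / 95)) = 950 / 91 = 10.44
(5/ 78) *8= 20/ 39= 0.51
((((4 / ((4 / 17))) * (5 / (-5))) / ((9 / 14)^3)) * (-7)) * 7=2285752 / 729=3135.46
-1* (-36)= 36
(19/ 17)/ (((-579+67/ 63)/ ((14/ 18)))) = -931/ 618970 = -0.00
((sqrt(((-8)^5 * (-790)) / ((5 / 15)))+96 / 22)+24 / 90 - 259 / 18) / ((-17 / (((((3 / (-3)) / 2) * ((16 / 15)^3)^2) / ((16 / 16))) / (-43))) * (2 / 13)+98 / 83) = 21861171724288 / 339451124427855 - 1158567428096 * sqrt(1185) / 685759847329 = -58.09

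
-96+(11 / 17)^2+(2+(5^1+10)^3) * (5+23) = 27299061 / 289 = 94460.42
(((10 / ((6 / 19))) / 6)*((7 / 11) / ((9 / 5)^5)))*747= 172484375 / 1299078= 132.77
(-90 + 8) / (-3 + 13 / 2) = -164 / 7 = -23.43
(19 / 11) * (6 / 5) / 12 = 19 / 110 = 0.17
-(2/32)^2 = -1/256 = -0.00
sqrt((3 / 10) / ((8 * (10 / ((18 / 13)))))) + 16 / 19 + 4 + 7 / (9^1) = 3 * sqrt(39) / 260 + 961 / 171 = 5.69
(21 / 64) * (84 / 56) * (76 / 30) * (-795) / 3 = -21147 / 64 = -330.42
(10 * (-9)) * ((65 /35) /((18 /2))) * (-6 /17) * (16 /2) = 6240 /119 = 52.44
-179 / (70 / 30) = -537 / 7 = -76.71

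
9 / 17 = 0.53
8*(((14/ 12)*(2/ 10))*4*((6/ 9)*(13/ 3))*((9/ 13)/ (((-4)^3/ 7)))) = -1.63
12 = 12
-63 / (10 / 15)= -189 / 2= -94.50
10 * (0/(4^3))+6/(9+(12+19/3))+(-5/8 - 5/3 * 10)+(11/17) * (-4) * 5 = -502063/16728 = -30.01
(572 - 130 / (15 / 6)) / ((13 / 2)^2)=160 / 13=12.31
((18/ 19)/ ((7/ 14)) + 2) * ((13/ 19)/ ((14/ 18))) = 8658/ 2527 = 3.43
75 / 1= 75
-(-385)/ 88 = 35/ 8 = 4.38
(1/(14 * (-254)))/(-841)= 1/2990596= 0.00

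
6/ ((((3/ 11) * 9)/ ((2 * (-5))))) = -220/ 9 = -24.44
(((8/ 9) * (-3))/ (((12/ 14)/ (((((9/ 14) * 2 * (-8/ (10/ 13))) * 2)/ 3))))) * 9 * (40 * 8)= 79872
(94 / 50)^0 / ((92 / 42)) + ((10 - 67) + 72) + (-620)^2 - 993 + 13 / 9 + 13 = 158742877 / 414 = 383436.90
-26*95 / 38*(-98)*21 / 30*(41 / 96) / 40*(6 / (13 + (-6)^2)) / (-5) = -3731 / 3200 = -1.17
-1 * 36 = -36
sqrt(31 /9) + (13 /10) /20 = 13 /200 + sqrt(31) /3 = 1.92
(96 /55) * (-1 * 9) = -864 /55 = -15.71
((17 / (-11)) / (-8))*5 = 85 / 88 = 0.97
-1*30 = -30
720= 720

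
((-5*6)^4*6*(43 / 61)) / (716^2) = 13061250 / 1954501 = 6.68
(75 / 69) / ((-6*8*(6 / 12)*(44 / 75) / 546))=-170625 / 4048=-42.15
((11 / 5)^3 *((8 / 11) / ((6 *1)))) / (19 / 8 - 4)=-3872 / 4875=-0.79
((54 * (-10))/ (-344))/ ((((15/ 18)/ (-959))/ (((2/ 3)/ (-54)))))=959/ 43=22.30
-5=-5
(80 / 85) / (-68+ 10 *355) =8 / 29597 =0.00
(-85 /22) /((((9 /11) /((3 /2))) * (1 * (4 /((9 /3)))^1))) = -5.31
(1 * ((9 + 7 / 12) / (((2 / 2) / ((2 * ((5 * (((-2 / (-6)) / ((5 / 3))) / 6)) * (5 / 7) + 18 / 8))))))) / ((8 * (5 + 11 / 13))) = 297505 / 306432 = 0.97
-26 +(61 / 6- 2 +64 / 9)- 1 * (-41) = 545 / 18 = 30.28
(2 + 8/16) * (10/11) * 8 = 200/11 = 18.18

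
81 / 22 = 3.68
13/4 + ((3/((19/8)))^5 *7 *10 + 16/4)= 2301341591/9904396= 232.36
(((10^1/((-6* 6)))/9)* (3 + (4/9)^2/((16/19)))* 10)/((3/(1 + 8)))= -6550/2187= -2.99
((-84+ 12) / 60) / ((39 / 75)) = -30 / 13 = -2.31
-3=-3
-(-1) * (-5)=-5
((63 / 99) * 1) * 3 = 21 / 11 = 1.91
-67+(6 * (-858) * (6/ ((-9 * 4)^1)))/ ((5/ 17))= 14251/ 5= 2850.20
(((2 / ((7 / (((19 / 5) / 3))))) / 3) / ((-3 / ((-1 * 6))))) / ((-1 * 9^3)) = -76 / 229635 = -0.00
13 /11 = 1.18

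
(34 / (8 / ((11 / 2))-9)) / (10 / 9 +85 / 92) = -309672 / 139855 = -2.21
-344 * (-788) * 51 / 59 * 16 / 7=221194752 / 413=535580.51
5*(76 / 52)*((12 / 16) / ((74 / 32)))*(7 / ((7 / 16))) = 18240 / 481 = 37.92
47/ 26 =1.81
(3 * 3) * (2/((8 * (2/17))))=153/8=19.12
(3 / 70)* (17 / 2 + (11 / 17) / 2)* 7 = 45 / 17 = 2.65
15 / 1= 15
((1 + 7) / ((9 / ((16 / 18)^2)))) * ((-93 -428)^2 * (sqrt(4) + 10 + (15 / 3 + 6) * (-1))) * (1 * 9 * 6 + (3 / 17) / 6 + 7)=144189459200 / 12393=11634750.20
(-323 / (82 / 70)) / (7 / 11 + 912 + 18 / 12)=-2090 / 6929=-0.30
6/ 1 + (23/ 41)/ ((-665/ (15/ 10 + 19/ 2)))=163337/ 27265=5.99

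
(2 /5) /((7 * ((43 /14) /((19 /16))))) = 19 /860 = 0.02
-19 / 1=-19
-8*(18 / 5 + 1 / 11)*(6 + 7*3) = -43848 / 55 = -797.24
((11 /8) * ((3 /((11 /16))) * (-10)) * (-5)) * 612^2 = 112363200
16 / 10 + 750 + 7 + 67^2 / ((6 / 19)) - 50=447713 / 30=14923.77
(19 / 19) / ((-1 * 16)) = -0.06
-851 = -851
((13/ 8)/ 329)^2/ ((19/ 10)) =845/ 65810528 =0.00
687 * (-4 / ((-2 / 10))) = 13740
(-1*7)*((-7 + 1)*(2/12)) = 7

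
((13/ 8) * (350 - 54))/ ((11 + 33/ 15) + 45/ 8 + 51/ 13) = 250120/ 11829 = 21.14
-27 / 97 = -0.28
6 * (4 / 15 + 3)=98 / 5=19.60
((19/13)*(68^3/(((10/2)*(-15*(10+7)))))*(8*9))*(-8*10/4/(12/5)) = 2811392/13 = 216260.92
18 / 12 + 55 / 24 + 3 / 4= 109 / 24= 4.54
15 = 15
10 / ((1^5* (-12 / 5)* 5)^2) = 5 / 72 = 0.07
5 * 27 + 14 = 149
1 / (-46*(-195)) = 1 / 8970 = 0.00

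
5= 5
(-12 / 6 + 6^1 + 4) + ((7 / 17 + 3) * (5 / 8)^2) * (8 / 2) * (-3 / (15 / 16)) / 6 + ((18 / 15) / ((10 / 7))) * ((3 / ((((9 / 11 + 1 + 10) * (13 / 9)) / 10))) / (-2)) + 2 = 2766163 / 430950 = 6.42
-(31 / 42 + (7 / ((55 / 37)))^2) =-2911177 / 127050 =-22.91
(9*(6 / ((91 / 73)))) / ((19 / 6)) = 23652 / 1729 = 13.68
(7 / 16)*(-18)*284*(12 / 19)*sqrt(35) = -26838*sqrt(35) / 19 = -8356.62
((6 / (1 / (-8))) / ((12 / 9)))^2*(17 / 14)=11016 / 7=1573.71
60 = 60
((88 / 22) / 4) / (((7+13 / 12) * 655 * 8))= 3 / 127070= 0.00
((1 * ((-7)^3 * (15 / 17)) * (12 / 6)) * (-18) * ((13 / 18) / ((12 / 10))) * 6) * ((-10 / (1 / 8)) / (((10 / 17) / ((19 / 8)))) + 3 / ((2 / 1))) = -215035275 / 17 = -12649133.82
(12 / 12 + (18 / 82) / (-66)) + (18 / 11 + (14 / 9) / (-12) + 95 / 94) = 4022311 / 1144638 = 3.51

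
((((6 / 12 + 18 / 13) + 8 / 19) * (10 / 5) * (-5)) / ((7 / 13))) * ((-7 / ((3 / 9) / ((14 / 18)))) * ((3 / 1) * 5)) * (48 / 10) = 956760 / 19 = 50355.79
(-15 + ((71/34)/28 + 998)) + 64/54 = 25299413/25704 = 984.26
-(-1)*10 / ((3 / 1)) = 10 / 3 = 3.33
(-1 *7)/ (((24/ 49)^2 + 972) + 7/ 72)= -0.01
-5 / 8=-0.62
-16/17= -0.94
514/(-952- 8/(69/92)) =-771/1444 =-0.53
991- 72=919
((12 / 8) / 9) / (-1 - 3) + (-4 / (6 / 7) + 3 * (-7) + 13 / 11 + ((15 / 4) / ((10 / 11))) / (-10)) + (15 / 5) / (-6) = -67159 / 2640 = -25.44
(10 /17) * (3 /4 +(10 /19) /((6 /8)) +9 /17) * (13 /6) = 499135 /197676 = 2.53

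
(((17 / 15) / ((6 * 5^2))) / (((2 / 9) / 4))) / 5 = 17 / 625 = 0.03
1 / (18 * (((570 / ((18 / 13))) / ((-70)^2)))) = 490 / 741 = 0.66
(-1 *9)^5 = -59049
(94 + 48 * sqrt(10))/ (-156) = -4 * sqrt(10)/ 13 - 47/ 78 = -1.58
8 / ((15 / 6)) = 16 / 5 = 3.20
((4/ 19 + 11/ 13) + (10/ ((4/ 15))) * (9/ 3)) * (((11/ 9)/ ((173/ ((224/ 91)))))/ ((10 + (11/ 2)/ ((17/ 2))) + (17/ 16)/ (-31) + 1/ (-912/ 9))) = 578123216/ 3104004579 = 0.19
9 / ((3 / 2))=6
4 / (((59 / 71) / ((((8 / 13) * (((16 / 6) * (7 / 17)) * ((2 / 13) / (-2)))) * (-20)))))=2544640 / 508521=5.00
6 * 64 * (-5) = -1920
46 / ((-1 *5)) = -46 / 5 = -9.20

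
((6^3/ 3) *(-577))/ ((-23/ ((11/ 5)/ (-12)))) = -38082/ 115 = -331.15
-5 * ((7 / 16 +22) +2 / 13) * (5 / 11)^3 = -2936875 / 276848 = -10.61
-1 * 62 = -62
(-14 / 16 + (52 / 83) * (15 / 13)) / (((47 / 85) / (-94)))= 8585 / 332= 25.86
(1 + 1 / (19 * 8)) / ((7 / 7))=153 / 152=1.01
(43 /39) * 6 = 86 /13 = 6.62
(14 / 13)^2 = 196 / 169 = 1.16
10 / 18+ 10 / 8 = 65 / 36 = 1.81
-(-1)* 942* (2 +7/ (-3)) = -314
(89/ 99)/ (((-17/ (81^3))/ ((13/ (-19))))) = 19228.73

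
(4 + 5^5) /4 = 782.25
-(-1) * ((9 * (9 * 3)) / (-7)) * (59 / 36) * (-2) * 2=1593 / 7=227.57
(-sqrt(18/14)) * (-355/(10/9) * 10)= 9585 * sqrt(7)/7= 3622.79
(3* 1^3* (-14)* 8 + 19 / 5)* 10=-3322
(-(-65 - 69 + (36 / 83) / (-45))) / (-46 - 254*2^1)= -0.24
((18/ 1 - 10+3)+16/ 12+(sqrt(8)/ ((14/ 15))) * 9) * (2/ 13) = 74/ 39+270 * sqrt(2)/ 91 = 6.09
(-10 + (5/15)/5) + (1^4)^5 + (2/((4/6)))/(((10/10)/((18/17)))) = -5.76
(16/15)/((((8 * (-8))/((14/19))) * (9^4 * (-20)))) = 7/74795400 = 0.00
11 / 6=1.83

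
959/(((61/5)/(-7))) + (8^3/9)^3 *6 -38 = 16365843247/14823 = 1104084.41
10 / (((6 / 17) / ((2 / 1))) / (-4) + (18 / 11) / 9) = 7480 / 103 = 72.62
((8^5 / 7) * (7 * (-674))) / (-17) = 22085632 / 17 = 1299154.82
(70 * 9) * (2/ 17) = 1260/ 17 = 74.12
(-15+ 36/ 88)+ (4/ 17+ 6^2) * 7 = 89407/ 374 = 239.06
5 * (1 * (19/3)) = 95/3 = 31.67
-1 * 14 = -14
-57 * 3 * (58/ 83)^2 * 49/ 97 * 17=-479178252/ 668233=-717.08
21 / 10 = 2.10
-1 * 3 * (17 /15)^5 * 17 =-24137569 /253125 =-95.36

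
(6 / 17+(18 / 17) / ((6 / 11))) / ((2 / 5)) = 195 / 34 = 5.74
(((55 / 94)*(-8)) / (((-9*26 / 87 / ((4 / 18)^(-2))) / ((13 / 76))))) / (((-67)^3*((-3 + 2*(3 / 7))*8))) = 20097 / 17189206976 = 0.00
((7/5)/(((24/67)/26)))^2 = 37173409/3600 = 10325.95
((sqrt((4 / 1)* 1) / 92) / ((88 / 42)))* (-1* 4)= -21 / 506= -0.04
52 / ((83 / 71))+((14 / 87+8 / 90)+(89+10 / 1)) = 15568303 / 108315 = 143.73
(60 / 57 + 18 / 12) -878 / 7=-32685 / 266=-122.88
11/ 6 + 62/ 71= 1153/ 426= 2.71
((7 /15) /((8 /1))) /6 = 7 /720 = 0.01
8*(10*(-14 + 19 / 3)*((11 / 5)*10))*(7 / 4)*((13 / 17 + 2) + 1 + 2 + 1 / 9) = -63685160 / 459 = -138747.63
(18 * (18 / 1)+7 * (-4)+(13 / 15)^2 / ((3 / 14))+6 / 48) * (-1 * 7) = -11326021 / 5400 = -2097.41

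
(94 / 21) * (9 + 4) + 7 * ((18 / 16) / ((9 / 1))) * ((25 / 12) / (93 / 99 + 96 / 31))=162713591 / 2774688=58.64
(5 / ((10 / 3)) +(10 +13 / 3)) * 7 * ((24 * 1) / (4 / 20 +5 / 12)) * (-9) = -1436400 / 37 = -38821.62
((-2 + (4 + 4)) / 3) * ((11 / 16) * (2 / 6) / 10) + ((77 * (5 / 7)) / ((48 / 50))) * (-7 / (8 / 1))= -16027 / 320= -50.08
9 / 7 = 1.29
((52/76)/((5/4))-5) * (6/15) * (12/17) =-10152/8075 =-1.26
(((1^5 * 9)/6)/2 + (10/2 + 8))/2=55/8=6.88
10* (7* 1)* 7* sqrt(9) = 1470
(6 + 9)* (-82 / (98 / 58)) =-35670 / 49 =-727.96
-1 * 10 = -10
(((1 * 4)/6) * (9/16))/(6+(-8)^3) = -3/4048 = -0.00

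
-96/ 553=-0.17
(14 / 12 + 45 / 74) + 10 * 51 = 56807 / 111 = 511.77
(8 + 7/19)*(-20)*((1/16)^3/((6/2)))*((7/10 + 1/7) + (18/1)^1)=-69907/272384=-0.26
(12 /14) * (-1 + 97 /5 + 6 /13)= 7356 /455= 16.17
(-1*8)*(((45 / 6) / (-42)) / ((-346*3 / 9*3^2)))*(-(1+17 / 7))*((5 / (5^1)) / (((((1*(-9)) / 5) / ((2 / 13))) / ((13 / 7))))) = -400 / 534051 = -0.00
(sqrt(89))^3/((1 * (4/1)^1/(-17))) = -1513 * sqrt(89)/4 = -3568.40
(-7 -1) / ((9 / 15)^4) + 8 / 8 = -60.73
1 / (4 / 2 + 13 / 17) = 0.36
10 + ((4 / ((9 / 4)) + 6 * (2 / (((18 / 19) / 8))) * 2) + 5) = 1975 / 9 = 219.44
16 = 16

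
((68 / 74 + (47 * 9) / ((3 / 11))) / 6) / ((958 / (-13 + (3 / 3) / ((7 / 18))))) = -598819 / 212676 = -2.82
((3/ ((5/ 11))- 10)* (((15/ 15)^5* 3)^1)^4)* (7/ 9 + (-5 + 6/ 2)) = 1683/ 5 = 336.60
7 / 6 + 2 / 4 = 5 / 3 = 1.67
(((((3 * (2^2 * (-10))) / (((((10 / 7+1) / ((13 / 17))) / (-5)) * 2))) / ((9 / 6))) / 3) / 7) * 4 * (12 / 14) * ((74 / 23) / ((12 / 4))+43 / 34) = 24.03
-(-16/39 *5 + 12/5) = -68/195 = -0.35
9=9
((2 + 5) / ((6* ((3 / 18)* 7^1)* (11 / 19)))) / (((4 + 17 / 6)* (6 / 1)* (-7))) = -0.01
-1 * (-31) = 31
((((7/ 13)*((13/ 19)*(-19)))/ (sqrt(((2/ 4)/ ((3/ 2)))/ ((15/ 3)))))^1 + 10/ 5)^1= -25.11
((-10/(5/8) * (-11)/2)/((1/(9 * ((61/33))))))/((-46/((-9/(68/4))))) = 6588/391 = 16.85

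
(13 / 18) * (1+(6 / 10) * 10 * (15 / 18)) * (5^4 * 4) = 32500 / 3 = 10833.33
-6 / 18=-0.33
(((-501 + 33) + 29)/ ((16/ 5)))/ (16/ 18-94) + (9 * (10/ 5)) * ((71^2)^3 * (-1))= -30916234922610069/ 13408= -2305805110576.53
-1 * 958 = -958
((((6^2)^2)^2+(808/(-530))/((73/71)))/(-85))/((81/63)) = -227444999852/14798925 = -15369.02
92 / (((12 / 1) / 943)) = 21689 / 3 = 7229.67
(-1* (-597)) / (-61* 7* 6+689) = -597 / 1873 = -0.32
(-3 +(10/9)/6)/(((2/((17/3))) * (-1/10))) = 6460/81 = 79.75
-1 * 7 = -7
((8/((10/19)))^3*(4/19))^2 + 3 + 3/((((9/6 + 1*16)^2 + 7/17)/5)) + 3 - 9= 59366203740631/108609375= 546602.94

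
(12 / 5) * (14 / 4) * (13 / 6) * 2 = 182 / 5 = 36.40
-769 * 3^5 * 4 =-747468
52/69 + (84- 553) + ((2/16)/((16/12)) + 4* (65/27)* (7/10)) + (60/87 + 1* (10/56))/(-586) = -545375230003/1181966688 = -461.41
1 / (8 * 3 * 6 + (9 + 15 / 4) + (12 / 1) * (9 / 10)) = 20 / 3351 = 0.01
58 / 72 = 29 / 36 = 0.81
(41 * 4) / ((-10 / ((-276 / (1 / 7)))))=158424 / 5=31684.80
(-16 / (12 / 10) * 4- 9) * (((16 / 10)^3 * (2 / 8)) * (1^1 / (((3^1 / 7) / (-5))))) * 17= 2848384 / 225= 12659.48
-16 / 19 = -0.84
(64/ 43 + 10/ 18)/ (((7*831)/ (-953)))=-107689/ 321597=-0.33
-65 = -65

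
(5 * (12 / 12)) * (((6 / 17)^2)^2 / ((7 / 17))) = 6480 / 34391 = 0.19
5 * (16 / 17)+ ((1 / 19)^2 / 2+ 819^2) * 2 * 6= 49397552066 / 6137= 8049136.72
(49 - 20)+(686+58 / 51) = 36523 / 51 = 716.14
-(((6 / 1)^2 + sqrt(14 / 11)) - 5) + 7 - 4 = -28 - sqrt(154) / 11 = -29.13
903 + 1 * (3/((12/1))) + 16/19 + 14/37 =2543371/2812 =904.47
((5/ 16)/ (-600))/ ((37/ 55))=-11/ 14208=-0.00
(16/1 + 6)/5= 22/5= 4.40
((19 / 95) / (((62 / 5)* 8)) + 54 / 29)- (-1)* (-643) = -9222099 / 14384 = -641.14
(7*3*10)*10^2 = 21000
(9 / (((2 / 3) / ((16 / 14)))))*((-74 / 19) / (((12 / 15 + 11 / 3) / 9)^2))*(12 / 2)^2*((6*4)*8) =-1006761830400 / 597037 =-1686263.72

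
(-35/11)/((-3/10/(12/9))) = 1400/99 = 14.14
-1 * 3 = -3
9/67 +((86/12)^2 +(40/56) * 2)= 893569/16884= 52.92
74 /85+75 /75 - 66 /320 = 4527 /2720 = 1.66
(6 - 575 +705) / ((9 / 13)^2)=22984 / 81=283.75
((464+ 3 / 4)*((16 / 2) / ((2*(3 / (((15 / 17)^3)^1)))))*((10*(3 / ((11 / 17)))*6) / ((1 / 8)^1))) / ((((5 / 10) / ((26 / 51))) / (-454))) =-2154466080000 / 4913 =-438523525.34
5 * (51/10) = 51/2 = 25.50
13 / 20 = 0.65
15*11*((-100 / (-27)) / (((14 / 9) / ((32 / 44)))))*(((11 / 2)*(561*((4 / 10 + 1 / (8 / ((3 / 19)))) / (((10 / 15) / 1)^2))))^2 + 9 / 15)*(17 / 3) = 8893550583024095 / 646912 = 13747697651.34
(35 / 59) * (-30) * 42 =-44100 / 59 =-747.46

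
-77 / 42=-11 / 6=-1.83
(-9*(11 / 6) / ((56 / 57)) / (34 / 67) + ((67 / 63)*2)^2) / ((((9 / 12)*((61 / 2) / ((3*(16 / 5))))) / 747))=-4096165868 / 457317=-8956.95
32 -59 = -27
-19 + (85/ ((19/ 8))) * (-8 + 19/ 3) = -4483/ 57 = -78.65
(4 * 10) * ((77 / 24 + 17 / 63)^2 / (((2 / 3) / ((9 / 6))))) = 15365045 / 14112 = 1088.79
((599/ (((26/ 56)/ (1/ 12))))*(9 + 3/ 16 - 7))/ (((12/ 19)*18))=2788345/ 134784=20.69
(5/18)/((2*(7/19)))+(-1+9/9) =95/252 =0.38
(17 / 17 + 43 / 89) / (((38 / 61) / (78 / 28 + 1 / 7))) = 82533 / 11837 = 6.97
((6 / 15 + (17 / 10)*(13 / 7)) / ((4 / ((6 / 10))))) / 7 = 747 / 9800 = 0.08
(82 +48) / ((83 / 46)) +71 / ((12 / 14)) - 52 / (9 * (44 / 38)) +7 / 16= 19764071 / 131472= 150.33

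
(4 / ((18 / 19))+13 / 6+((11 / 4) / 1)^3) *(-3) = -15659 / 192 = -81.56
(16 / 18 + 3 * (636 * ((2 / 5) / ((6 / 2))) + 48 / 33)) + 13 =134963 / 495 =272.65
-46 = -46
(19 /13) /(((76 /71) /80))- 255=-1895 /13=-145.77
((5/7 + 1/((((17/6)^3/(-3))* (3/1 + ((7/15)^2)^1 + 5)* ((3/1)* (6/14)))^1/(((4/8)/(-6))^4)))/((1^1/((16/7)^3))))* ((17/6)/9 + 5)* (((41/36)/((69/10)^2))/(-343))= -3909227885272000/1236449463485529699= -0.00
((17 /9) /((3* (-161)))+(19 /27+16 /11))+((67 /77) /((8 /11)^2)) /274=28753777 /13309824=2.16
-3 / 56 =-0.05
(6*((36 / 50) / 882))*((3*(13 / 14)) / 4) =117 / 34300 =0.00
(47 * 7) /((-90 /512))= -84224 /45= -1871.64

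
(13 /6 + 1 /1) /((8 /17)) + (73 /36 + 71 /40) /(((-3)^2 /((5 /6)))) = 6883 /972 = 7.08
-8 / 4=-2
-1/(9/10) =-10/9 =-1.11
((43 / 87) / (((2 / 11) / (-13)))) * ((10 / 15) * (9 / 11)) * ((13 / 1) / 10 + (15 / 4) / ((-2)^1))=12857 / 1160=11.08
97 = 97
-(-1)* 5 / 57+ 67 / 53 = 4084 / 3021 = 1.35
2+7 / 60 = 127 / 60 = 2.12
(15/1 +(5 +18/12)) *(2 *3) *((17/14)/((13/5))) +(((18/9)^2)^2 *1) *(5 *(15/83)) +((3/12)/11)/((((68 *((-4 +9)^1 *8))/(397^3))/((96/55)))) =1533856856157/1553652100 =987.26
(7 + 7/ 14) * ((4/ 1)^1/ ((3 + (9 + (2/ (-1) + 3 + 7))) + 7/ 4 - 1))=1.45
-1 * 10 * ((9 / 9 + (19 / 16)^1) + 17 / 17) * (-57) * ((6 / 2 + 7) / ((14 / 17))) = 1235475 / 56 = 22062.05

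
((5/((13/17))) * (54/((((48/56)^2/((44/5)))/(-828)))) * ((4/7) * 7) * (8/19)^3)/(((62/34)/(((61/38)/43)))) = -48339036168192/2258332609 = -21404.75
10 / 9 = 1.11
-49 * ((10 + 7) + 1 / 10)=-837.90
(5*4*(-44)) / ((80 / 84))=-924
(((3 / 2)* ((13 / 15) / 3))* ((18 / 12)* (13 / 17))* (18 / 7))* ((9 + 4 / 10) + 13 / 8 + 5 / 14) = 4847427 / 333200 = 14.55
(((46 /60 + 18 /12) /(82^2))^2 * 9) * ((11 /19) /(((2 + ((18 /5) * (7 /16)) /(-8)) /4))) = 203456 /154894089215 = 0.00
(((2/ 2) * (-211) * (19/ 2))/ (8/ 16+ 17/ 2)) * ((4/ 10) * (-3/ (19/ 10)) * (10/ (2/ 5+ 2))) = 5275/ 9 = 586.11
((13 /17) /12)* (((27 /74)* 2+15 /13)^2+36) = 762486 /302549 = 2.52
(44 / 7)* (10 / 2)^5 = 137500 / 7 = 19642.86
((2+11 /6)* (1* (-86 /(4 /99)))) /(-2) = 32637 /8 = 4079.62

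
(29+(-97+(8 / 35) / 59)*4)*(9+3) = -8895636 / 2065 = -4307.81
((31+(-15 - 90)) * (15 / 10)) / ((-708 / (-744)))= -6882 / 59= -116.64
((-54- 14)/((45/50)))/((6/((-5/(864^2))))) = 0.00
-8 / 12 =-0.67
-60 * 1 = -60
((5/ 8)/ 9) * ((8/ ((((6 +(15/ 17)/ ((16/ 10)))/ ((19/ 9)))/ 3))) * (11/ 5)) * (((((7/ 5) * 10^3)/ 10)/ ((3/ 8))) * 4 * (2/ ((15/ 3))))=4630528/ 6561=705.77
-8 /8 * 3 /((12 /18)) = -9 /2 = -4.50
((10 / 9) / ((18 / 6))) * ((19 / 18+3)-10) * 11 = -5885 / 243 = -24.22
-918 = -918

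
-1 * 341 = -341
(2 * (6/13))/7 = 12/91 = 0.13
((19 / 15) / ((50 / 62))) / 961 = 19 / 11625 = 0.00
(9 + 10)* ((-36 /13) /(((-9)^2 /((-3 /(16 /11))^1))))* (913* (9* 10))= 2862255 /26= 110086.73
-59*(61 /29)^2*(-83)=18221737 /841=21666.75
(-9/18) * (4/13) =-0.15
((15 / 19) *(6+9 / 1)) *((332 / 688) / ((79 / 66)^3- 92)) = -1342246950 / 21206536481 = -0.06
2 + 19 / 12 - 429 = -425.42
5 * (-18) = -90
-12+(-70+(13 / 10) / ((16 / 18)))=-6443 / 80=-80.54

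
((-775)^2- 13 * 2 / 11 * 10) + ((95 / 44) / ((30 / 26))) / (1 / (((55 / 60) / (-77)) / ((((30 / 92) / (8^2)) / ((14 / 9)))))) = 8026946329 / 13365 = 600594.56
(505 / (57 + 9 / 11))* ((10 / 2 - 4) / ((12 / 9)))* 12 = 16665 / 212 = 78.61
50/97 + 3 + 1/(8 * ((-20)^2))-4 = -150303/310400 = -0.48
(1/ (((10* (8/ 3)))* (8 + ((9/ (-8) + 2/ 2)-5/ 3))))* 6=27/ 745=0.04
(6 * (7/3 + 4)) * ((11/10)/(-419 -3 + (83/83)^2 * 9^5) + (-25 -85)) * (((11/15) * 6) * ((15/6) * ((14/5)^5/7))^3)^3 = -2377503748837018142089408583790777447733919110290997248/533209458808414638042449951171875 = -4458855163878984229680.47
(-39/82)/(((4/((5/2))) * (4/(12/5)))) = -117/656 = -0.18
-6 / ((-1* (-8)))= -3 / 4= -0.75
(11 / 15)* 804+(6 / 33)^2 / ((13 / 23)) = 4637664 / 7865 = 589.66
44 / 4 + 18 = 29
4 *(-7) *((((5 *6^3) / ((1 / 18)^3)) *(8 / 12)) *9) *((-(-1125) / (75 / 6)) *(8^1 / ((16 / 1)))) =-47617113600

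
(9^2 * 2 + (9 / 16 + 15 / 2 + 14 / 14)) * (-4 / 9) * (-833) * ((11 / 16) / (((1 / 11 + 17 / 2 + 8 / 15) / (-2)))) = -1379352205 / 144528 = -9543.84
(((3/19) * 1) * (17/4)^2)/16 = 867/4864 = 0.18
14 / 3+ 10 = 14.67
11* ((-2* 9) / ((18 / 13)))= -143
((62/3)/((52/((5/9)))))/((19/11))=1705/13338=0.13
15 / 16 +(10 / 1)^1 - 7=63 / 16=3.94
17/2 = 8.50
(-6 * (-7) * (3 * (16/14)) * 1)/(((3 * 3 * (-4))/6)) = -24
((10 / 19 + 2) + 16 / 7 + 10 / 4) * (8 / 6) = 3890 / 399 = 9.75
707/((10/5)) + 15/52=18397/52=353.79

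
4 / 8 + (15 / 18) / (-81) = 119 / 243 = 0.49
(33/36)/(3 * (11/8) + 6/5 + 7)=110/1479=0.07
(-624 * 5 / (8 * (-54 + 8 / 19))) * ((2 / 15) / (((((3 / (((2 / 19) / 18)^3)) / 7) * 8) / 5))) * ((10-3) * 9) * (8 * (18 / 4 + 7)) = 73255 / 44651007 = 0.00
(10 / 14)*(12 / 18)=10 / 21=0.48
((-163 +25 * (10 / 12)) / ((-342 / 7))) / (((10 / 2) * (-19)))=-5971 / 194940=-0.03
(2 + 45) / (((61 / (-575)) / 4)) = -108100 / 61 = -1772.13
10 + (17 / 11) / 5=567 / 55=10.31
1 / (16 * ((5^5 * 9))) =0.00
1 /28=0.04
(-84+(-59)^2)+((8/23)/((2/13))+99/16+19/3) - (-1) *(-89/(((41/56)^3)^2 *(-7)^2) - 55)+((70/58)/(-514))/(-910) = 1699579021496086135883/508097066186098896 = 3344.99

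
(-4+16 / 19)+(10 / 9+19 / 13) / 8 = -50441 / 17784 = -2.84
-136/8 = -17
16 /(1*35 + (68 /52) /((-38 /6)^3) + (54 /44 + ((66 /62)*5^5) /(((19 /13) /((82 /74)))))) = 36000641248 /5756482151897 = 0.01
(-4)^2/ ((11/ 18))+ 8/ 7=2104/ 77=27.32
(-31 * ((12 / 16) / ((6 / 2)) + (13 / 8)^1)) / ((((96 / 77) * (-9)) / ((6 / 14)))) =1705 / 768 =2.22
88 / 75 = 1.17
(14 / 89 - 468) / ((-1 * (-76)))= -20819 / 3382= -6.16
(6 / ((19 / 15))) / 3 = 30 / 19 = 1.58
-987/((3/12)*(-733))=3948/733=5.39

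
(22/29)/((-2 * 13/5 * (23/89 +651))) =-4895/21851674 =-0.00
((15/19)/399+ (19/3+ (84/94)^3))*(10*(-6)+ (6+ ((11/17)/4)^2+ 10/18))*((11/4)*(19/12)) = -33917591351395015/20687501870784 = -1639.52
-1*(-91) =91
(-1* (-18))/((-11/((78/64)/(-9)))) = 39/176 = 0.22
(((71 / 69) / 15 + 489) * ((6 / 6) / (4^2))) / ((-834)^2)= 253093 / 5759203680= 0.00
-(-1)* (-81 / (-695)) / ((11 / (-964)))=-78084 / 7645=-10.21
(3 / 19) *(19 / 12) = 1 / 4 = 0.25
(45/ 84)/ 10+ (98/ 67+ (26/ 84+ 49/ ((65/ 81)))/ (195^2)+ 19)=570819734399/ 27820611000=20.52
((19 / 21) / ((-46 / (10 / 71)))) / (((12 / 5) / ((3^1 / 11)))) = -475 / 1508892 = -0.00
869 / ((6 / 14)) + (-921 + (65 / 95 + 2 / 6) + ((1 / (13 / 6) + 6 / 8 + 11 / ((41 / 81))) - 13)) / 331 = 27150390893 / 13408148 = 2024.92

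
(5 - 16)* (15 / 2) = -165 / 2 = -82.50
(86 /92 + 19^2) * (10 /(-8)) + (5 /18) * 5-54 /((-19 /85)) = -6590155 /31464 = -209.45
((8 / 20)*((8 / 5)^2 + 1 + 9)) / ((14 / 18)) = 6.46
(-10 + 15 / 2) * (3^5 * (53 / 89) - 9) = -30195 / 89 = -339.27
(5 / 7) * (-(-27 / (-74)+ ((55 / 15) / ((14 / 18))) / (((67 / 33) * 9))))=-108085 / 242942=-0.44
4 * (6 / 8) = 3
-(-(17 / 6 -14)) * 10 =-335 / 3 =-111.67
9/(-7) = -1.29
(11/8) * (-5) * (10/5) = -55/4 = -13.75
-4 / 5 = -0.80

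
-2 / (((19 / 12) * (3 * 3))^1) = -8 / 57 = -0.14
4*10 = 40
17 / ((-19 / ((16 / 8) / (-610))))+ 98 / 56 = 40633 / 23180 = 1.75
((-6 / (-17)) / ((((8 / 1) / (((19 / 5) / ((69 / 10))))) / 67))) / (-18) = -1273 / 14076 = -0.09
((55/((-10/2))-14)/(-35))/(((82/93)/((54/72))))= 1395/2296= 0.61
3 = 3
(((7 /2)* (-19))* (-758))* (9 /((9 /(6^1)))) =302442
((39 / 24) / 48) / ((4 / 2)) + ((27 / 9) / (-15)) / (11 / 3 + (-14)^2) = 36631 / 2300160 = 0.02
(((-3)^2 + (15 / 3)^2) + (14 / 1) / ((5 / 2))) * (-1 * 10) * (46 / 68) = -267.88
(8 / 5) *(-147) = -1176 / 5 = -235.20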